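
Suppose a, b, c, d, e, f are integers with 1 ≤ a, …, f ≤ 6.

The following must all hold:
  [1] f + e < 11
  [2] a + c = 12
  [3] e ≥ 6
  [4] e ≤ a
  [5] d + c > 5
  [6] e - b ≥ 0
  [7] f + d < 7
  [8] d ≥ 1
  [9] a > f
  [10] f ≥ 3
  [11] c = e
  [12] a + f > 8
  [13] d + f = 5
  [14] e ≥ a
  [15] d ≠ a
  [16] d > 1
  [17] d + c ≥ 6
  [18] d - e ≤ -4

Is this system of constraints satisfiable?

Satisfiable

One satisfying assignment is a = 6, b = 3, c = 6, d = 2, e = 6, f = 3.
For the less obvious constraints — constraint 1: f + e = 9; constraint 2: a + c = 12 — and the others hold by inspection.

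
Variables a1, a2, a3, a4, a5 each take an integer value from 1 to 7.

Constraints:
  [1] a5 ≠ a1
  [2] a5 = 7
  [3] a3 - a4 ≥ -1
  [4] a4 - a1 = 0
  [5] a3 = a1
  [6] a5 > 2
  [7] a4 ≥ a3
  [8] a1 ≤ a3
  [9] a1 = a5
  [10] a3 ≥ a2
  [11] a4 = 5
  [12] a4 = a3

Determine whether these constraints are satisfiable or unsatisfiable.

Unsatisfiable

Constraint 11 fixes a4 = 5 and constraint 2 fixes a5 = 7. Constraints 5, 9, and 12 give a4 = a3 = a1 = a5, so a4 = a5. But 5 ≠ 7 — contradiction.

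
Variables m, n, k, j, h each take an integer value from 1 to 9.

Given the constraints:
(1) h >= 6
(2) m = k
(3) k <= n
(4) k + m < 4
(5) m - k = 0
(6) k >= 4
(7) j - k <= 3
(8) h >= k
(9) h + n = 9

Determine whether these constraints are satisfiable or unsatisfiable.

Unsatisfiable

From constraint 1: h ≥ 6. From constraints 3 and 6: n ≥ k ≥ 4. Hence h + n ≥ 10. But constraint 9 requires h + n = 9, and 9 < 10. Contradiction.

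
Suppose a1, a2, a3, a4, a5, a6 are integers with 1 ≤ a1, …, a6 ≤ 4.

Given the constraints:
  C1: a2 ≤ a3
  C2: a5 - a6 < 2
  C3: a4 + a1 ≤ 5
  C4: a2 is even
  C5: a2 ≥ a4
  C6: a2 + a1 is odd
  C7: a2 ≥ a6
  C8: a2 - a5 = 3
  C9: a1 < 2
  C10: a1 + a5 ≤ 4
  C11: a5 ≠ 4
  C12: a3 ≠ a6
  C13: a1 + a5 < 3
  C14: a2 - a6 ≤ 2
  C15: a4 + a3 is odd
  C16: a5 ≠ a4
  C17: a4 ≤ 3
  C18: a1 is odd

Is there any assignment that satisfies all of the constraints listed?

Satisfiable

Take a1 = 1, a2 = 4, a3 = 4, a4 = 3, a5 = 1, a6 = 2. Then constraint 2: a5 - a6 = -1; constraint 3: a4 + a1 = 4, and every other listed constraint is also met.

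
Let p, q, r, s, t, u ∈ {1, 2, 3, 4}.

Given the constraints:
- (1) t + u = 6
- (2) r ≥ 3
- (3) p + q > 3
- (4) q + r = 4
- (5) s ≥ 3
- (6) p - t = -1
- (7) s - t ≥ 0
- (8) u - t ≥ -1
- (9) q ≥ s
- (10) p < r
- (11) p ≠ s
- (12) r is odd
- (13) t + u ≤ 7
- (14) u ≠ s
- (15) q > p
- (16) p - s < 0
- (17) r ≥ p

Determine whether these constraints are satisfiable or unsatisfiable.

From constraints 5 and 9: q ≥ s ≥ 3. From constraint 2: r ≥ 3. Hence q + r ≥ 6. But constraint 4 requires q + r = 4, and 4 < 6. Contradiction.

Unsatisfiable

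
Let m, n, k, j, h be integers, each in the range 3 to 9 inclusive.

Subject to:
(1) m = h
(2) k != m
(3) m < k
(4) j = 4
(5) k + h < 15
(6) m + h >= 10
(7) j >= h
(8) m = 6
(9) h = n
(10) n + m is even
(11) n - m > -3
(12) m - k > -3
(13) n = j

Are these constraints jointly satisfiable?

Unsatisfiable

Constraint 8 fixes m = 6 and constraint 4 fixes j = 4. Constraints 1, 9, and 13 give m = h = n = j, so m = j. But 6 ≠ 4 — contradiction.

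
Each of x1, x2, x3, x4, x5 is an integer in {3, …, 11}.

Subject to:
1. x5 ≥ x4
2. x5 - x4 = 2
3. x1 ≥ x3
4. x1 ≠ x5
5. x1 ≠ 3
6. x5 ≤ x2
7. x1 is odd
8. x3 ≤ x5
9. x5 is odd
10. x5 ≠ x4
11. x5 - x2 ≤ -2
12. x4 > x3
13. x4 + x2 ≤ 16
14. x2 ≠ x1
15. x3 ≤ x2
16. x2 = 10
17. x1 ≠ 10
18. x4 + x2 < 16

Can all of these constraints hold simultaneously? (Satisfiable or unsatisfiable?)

One satisfying assignment is x1 = 11, x2 = 10, x3 = 4, x4 = 5, x5 = 7.
For the less obvious constraints — constraint 2: x5 - x4 = 2; constraint 11: x5 - x2 = -3; constraint 13: x4 + x2 = 15 — and the others hold by inspection.

Satisfiable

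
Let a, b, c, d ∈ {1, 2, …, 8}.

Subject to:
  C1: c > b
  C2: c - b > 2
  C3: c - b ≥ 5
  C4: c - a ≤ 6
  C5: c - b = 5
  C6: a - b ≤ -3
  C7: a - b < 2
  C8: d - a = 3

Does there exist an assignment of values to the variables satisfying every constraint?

Constraints 3, 4, and 6 give a − c ≥ -6, c − b ≥ 5, b − a ≥ 3.
Adding all 3 inequalities: the left sides telescope to 0, and the right sides sum to (-6) + 5 + 3 = 2. So 0 ≥ 2, which is false.

Unsatisfiable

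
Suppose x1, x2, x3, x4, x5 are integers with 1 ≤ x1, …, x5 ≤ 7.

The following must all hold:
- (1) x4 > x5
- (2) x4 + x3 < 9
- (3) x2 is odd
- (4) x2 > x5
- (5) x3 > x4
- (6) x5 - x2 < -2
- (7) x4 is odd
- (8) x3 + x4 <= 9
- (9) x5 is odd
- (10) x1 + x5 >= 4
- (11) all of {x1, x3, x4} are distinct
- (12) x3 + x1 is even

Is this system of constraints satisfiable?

Satisfiable

One satisfying assignment is x1 = 6, x2 = 5, x3 = 4, x4 = 3, x5 = 1.
For the less obvious constraints — constraint 2: x4 + x3 = 7; constraint 6: x5 - x2 = -4 — and the others hold by inspection.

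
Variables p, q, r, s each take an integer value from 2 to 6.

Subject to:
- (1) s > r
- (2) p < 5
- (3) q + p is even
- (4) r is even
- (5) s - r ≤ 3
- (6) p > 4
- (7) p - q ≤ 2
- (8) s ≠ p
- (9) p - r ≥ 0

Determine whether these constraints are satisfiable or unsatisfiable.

From constraint 6: p ≥ 5. From constraint 2: p ≤ 4. But 4 < 5, so no value of p works.

Unsatisfiable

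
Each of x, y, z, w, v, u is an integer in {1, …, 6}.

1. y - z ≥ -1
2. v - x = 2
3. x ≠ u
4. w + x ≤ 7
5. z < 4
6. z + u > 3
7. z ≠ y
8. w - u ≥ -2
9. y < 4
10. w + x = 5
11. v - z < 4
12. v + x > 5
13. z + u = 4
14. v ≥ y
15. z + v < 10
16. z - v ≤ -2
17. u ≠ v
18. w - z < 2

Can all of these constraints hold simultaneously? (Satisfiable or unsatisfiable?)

Satisfiable

Setting (x, y, z, w, v, u) = (3, 2, 3, 2, 5, 1) satisfies everything: constraint 1: y - z = -1; constraint 2: v - x = 2; constraint 4: w + x = 5, and the others follow.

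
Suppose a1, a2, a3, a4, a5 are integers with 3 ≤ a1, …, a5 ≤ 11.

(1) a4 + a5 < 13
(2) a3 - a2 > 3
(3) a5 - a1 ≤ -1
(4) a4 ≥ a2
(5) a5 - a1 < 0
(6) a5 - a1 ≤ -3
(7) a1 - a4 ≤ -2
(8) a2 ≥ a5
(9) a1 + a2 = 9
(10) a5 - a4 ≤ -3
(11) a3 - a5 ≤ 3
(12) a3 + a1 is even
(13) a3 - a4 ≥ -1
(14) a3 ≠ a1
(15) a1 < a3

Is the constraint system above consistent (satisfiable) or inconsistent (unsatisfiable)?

Unsatisfiable

Constraints 6, 7, 11, and 13 give a5 − a3 ≥ -3, a3 − a4 ≥ -1, a4 − a1 ≥ 2, a1 − a5 ≥ 3.
Adding all 4 inequalities: the left sides telescope to 0, and the right sides sum to (-3) + (-1) + 2 + 3 = 1. So 0 ≥ 1, which is false.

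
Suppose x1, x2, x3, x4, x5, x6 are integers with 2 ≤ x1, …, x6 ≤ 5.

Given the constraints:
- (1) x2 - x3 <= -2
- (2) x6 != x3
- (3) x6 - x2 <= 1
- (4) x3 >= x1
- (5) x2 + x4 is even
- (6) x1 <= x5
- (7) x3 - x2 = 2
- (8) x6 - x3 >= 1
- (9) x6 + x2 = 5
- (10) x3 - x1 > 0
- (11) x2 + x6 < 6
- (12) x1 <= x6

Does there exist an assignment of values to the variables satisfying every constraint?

Unsatisfiable

Constraints 1, 3, and 8 give x6 − x3 ≥ 1, x3 − x2 ≥ 2, x2 − x6 ≥ -1.
Adding all 3 inequalities: the left sides telescope to 0, and the right sides sum to 1 + 2 + (-1) = 2. So 0 ≥ 2, which is false.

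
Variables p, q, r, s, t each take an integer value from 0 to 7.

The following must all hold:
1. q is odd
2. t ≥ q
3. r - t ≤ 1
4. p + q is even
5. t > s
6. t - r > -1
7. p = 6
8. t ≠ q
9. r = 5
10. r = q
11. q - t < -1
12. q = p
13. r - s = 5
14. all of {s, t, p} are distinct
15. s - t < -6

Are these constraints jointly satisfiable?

Constraint 9 fixes r = 5 and constraint 7 fixes p = 6. Constraints 10 and 12 give r = q = p, so r = p. But 5 ≠ 6 — contradiction.

Unsatisfiable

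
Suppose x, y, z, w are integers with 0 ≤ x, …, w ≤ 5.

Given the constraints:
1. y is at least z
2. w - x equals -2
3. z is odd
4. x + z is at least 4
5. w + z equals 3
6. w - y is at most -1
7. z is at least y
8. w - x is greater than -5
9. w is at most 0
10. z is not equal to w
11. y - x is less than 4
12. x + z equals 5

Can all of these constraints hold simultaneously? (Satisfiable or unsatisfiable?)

Satisfiable

Setting (x, y, z, w) = (2, 3, 3, 0) satisfies everything: constraint 2: w - x = -2; constraint 4: x + z = 5; constraint 5: w + z = 3, and the others follow.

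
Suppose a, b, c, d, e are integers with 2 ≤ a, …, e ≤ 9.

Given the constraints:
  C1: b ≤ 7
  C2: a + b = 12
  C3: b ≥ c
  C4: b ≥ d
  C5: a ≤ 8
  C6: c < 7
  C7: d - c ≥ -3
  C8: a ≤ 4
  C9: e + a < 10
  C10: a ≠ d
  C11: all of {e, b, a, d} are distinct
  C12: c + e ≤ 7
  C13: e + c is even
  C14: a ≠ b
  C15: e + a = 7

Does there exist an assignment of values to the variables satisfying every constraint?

From constraint 8: a ≤ 4. From constraint 1: b ≤ 7. Hence a + b ≤ 11. But constraint 2 requires a + b = 12, and 12 > 11. Contradiction.

Unsatisfiable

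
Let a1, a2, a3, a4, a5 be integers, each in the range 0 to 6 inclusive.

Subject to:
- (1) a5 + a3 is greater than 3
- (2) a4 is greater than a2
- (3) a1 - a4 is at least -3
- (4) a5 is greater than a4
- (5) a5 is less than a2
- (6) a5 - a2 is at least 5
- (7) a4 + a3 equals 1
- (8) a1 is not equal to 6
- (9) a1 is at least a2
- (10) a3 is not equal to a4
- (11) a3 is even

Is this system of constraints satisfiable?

Unsatisfiable

Constraints 2, 4, and 5 give a4 < a5, a5 < a2, a2 < a4. Chaining: a4 < a5 < a2 < a4, which forces a4 < a4 — impossible.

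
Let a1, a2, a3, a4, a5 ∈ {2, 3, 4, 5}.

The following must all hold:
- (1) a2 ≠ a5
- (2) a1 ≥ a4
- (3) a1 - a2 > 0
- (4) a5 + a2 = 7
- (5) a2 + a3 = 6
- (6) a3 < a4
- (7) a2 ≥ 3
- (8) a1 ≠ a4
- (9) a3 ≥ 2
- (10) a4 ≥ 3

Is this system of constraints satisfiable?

Satisfiable

One satisfying assignment is a1 = 5, a2 = 3, a3 = 3, a4 = 4, a5 = 4.
For the less obvious constraints — constraint 3: a1 - a2 = 2; constraint 4: a5 + a2 = 7 — and the others hold by inspection.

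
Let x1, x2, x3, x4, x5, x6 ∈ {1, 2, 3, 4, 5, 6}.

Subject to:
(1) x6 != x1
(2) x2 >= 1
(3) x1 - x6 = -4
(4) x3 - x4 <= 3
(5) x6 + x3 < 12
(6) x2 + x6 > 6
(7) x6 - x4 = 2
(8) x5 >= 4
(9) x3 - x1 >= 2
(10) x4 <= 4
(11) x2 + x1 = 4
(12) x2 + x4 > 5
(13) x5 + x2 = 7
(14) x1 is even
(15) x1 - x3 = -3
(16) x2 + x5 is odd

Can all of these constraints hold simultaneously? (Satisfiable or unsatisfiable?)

Setting (x1, x2, x3, x4, x5, x6) = (2, 2, 5, 4, 5, 6) satisfies everything: constraint 3: x1 - x6 = -4; constraint 4: x3 - x4 = 1; constraint 5: x6 + x3 = 11, and the others follow.

Satisfiable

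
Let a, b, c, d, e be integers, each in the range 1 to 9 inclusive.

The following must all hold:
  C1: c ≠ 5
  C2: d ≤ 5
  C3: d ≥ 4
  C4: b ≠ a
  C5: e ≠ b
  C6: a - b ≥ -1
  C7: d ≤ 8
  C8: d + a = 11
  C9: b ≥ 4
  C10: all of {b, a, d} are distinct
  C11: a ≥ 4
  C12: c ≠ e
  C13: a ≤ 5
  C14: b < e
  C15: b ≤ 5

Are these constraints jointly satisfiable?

Constraints 2, 3, 9, 11, 13, and 15 confine each of b, a, d to the 2 values {4, 5}.
Constraint 10 requires all 3 of them to be distinct, but only 2 values are available — impossible by the pigeonhole principle.

Unsatisfiable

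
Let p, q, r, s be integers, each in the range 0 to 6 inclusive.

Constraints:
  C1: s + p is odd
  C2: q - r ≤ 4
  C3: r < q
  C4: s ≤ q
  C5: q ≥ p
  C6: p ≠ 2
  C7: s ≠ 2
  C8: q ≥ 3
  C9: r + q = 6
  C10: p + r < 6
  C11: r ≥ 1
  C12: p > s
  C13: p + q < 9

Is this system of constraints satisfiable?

Satisfiable

Take p = 3, q = 4, r = 2, s = 0. Then constraint 2: q - r = 2; constraint 9: r + q = 6; constraint 10: p + r = 5, and every other listed constraint is also met.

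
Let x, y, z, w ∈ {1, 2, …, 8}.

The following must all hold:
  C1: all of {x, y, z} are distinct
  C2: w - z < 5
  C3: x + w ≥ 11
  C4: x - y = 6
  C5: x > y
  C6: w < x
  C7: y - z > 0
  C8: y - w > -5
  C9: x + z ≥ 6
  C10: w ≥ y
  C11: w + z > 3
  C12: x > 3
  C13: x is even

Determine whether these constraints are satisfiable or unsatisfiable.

Satisfiable

One satisfying assignment is x = 8, y = 2, z = 1, w = 4.
For the less obvious constraints — constraint 2: w - z = 3; constraint 3: x + w = 12; constraint 4: x - y = 6 — and the others hold by inspection.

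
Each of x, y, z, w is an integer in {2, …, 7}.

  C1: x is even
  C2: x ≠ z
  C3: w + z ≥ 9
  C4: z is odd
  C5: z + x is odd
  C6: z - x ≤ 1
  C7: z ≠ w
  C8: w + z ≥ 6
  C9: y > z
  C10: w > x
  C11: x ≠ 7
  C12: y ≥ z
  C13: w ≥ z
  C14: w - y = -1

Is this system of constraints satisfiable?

Setting (x, y, z, w) = (4, 7, 3, 6) satisfies everything: constraint 3: w + z = 9; constraint 6: z - x = -1; constraint 8: w + z = 9, and the others follow.

Satisfiable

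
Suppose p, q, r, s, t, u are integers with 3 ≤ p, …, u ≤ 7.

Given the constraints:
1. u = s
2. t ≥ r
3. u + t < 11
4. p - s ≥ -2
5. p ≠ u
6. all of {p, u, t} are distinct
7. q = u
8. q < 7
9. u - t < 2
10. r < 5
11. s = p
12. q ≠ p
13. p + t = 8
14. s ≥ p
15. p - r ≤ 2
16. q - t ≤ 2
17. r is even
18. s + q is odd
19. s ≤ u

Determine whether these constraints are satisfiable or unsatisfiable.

From constraints 1, 7, and 11, q = u = s = p, so q = p. But constraint 12 says q ≠ p. Contradiction.

Unsatisfiable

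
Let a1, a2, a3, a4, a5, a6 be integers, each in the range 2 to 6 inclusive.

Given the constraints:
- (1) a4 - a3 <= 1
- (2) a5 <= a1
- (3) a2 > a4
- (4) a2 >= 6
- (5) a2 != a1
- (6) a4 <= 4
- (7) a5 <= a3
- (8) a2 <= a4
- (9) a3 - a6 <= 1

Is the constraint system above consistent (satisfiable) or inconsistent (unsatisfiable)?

Unsatisfiable

From constraints 4 and 8: a4 ≥ a2 and a2 ≥ 6, so a4 ≥ 6. From constraint 6: a4 ≤ 4. But 4 < 6, so no value of a4 works.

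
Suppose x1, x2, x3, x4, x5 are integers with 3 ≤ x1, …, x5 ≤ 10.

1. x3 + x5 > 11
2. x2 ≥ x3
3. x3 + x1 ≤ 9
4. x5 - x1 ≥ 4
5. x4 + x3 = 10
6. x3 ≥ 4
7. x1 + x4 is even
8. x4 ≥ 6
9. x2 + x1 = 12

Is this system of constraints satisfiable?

Satisfiable

Setting (x1, x2, x3, x4, x5) = (4, 8, 4, 6, 9) satisfies everything: constraint 1: x3 + x5 = 13; constraint 3: x3 + x1 = 8, and the others follow.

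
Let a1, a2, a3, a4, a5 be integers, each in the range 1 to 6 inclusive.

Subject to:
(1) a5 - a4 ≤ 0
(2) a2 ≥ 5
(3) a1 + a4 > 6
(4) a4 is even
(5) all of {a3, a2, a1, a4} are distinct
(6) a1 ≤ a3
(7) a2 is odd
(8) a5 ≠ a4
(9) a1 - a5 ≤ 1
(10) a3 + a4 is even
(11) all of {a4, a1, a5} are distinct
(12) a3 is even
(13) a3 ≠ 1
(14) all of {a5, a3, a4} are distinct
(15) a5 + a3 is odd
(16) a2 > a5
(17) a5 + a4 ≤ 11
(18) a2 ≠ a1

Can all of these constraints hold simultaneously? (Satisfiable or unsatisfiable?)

Setting (a1, a2, a3, a4, a5) = (1, 5, 2, 6, 3) satisfies everything: constraint 1: a5 - a4 = -3; constraint 3: a1 + a4 = 7, and the others follow.

Satisfiable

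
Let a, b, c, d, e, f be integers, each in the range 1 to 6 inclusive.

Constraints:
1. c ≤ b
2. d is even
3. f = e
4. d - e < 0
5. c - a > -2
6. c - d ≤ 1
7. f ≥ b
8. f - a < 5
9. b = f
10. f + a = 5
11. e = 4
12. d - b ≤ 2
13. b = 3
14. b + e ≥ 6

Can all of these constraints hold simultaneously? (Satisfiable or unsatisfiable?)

Unsatisfiable

Constraint 13 fixes b = 3 and constraint 11 fixes e = 4. Constraints 3 and 9 give b = f = e, so b = e. But 3 ≠ 4 — contradiction.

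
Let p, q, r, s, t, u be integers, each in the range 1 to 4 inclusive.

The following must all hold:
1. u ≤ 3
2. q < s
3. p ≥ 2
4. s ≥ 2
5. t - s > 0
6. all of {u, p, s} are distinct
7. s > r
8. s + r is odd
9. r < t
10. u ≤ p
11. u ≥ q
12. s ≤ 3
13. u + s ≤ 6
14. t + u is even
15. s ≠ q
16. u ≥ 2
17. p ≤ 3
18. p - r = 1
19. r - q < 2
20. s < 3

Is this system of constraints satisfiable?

Unsatisfiable

Constraints 1, 3, 4, 12, 16, and 17 confine each of u, p, s to the 2 values {2, 3}.
Constraint 6 requires all 3 of them to be distinct, but only 2 values are available — impossible by the pigeonhole principle.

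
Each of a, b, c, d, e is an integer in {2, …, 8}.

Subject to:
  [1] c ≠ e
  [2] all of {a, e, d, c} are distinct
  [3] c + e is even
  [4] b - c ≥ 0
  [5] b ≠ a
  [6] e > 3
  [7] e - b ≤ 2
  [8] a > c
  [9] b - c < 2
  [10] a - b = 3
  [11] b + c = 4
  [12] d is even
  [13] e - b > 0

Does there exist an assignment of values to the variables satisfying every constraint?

Satisfiable

One satisfying assignment is a = 5, b = 2, c = 2, d = 8, e = 4.
For the less obvious constraints — constraint 4: b - c = 0; constraint 7: e - b = 2 — and the others hold by inspection.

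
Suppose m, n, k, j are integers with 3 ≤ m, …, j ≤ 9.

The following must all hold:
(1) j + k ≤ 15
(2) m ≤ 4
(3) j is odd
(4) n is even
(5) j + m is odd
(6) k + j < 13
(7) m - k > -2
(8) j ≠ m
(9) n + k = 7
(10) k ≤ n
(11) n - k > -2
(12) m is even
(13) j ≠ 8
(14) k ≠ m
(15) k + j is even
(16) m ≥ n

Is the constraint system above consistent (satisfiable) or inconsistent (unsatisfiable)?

Try m = 4, n = 4, k = 3, j = 9.
Check constraint 1: j + k = 12; constraint 6: k + j = 12; constraint 7: m - k = 1. The remaining constraints are straightforward to verify.

Satisfiable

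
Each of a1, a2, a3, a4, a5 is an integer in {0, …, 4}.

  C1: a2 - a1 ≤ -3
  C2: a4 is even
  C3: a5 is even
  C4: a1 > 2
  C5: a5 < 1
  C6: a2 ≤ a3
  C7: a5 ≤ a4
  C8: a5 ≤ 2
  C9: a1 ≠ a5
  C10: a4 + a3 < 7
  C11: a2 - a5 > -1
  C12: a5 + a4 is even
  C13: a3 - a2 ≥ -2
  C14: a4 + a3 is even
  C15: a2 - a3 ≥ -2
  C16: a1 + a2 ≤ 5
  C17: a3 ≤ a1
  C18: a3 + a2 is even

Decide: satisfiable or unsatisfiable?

Setting (a1, a2, a3, a4, a5) = (4, 0, 0, 4, 0) satisfies everything: constraint 1: a2 - a1 = -4; constraint 10: a4 + a3 = 4; constraint 11: a2 - a5 = 0, and the others follow.

Satisfiable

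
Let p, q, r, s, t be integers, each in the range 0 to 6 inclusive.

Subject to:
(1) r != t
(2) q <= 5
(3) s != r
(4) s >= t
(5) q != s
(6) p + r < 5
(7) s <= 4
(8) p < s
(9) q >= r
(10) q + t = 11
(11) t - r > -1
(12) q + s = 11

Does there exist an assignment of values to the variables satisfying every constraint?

Unsatisfiable

From constraint 2: q ≤ 5. From constraints 4 and 7: t ≤ s ≤ 4. Hence q + t ≤ 9. But constraint 10 requires q + t = 11, and 11 > 9. Contradiction.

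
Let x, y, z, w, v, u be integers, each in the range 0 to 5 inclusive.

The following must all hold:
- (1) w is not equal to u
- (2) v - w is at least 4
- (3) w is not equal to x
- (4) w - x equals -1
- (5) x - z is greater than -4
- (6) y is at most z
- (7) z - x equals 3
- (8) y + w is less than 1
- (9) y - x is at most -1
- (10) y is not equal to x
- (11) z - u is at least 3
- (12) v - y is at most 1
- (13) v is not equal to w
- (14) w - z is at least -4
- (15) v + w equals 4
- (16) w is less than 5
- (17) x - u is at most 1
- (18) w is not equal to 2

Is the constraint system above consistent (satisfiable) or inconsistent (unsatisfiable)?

Constraints 2, 9, 11, 12, 14, and 17 give w − z ≥ -4, z − u ≥ 3, u − x ≥ -1, x − y ≥ 1, y − v ≥ -1, v − w ≥ 4.
Adding all 6 inequalities: the left sides telescope to 0, and the right sides sum to (-4) + 3 + (-1) + 1 + (-1) + 4 = 2. So 0 ≥ 2, which is false.

Unsatisfiable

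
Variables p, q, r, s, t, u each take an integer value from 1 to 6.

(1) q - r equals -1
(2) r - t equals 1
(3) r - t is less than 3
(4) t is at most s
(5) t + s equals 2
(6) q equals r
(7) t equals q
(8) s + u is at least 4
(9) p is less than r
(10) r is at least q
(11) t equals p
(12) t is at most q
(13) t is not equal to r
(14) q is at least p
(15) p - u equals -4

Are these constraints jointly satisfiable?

Unsatisfiable

From constraints 6 and 7, t = q = r, so t = r. But constraint 13 says t ≠ r. Contradiction.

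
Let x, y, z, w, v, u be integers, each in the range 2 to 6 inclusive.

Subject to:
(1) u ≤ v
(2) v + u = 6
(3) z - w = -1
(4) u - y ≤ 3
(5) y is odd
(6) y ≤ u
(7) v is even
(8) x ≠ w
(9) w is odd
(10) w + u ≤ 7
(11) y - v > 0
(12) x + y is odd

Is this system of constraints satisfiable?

Unsatisfiable

Constraints 1, 6, and 11 give y ≤ u, u ≤ v, v < y. Chaining: y ≤ u ≤ v < y, which forces y < y — impossible.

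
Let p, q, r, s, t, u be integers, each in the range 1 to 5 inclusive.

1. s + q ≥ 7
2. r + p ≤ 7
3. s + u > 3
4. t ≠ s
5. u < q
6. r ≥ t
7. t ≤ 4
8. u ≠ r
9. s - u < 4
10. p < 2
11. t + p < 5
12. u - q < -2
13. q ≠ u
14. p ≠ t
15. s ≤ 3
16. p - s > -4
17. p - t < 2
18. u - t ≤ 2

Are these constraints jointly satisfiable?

Satisfiable

Try p = 1, q = 4, r = 4, s = 3, t = 2, u = 1.
Check constraint 1: s + q = 7; constraint 2: r + p = 5; constraint 3: s + u = 4. The remaining constraints are straightforward to verify.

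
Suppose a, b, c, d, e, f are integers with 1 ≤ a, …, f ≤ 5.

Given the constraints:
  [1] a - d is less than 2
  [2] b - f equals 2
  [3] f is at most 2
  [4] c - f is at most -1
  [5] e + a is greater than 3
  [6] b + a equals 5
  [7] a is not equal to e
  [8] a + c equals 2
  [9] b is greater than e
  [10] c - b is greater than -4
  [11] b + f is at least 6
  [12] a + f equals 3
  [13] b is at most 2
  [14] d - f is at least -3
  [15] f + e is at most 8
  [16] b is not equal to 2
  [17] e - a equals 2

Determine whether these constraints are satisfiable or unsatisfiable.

From constraint 13: b ≤ 2. From constraint 3: f ≤ 2. Hence b + f ≤ 4. But constraint 11 requires b + f ≥ 6, and 6 > 4. Contradiction.

Unsatisfiable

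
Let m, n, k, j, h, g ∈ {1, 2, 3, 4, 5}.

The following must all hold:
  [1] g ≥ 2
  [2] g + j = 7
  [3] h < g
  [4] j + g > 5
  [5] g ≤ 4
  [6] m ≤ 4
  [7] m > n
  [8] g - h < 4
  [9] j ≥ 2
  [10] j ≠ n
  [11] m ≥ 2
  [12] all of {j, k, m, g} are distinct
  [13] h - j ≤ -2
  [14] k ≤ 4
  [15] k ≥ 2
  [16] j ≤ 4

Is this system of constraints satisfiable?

Unsatisfiable

Constraints 1, 5, 6, 9, 11, 14, 15, and 16 confine each of j, k, m, g to the 3 values {2, …, 4}.
Constraint 12 requires all 4 of them to be distinct, but only 3 values are available — impossible by the pigeonhole principle.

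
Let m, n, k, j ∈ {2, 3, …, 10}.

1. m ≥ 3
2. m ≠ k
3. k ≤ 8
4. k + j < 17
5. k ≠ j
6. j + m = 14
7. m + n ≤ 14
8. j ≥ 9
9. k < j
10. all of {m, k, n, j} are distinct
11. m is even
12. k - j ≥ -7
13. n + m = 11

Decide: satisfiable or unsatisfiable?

The assignment m = 4, n = 7, k = 6, j = 10 works:
  constraint 4 holds since k + j = 16.
  constraint 6 holds since j + m = 14.
The rest check out directly.

Satisfiable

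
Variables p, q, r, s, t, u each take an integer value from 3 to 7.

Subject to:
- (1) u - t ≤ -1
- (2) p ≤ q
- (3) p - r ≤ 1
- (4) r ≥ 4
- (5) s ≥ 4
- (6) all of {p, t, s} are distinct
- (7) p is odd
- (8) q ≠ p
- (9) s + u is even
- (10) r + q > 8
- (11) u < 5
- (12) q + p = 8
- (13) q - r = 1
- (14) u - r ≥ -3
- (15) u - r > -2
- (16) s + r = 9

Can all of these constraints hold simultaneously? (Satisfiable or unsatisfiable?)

Try p = 3, q = 5, r = 4, s = 5, t = 6, u = 3.
Check constraint 1: u - t = -3; constraint 3: p - r = -1; constraint 10: r + q = 9. The remaining constraints are straightforward to verify.

Satisfiable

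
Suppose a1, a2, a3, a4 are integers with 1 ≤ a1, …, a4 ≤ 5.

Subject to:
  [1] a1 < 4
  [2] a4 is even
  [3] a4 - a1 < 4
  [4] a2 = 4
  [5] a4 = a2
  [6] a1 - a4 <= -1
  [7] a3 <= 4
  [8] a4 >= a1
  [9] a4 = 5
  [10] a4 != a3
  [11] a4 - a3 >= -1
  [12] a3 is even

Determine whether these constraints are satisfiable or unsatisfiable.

Unsatisfiable

Constraint 9 fixes a4 = 5 and constraint 4 fixes a2 = 4, but constraint 5 requires a4 = a2. Since 5 ≠ 4, contradiction.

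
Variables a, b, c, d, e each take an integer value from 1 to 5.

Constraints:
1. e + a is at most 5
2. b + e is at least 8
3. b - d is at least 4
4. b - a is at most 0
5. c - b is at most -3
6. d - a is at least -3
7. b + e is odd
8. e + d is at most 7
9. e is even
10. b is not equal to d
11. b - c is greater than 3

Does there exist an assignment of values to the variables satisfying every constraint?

Constraints 3, 4, and 6 give d − a ≥ -3, a − b ≥ 0, b − d ≥ 4.
Adding all 3 inequalities: the left sides telescope to 0, and the right sides sum to (-3) + 0 + 4 = 1. So 0 ≥ 1, which is false.

Unsatisfiable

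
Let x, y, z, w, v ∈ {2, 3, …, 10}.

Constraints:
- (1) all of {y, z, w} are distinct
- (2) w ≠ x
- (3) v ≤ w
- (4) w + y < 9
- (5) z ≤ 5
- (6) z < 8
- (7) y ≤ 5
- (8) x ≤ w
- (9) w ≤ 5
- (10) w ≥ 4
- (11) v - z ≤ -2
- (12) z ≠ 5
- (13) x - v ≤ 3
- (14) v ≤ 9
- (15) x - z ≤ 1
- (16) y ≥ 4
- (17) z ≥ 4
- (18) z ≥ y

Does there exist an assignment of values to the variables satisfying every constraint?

Unsatisfiable

Constraints 5, 7, 9, 10, 16, and 17 confine each of y, z, w to the 2 values {4, 5}.
Constraint 1 requires all 3 of them to be distinct, but only 2 values are available — impossible by the pigeonhole principle.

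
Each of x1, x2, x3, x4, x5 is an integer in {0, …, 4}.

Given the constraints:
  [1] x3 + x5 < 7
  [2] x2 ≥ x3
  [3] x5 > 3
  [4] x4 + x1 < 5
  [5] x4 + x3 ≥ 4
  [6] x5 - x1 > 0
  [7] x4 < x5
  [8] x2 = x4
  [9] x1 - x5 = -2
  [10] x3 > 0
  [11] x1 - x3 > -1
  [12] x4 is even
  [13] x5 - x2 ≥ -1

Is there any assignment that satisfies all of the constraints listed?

The assignment x1 = 2, x2 = 2, x3 = 2, x4 = 2, x5 = 4 works:
  constraint 1 holds since x3 + x5 = 6.
  constraint 4 holds since x4 + x1 = 4.
  constraint 5 holds since x4 + x3 = 4.
The rest check out directly.

Satisfiable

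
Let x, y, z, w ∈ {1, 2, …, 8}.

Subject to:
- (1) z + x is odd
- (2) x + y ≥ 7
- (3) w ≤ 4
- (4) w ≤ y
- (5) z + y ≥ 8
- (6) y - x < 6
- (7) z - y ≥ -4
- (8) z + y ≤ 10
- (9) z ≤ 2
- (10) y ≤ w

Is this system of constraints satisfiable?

Unsatisfiable

From constraint 9: z ≤ 2. From constraints 3 and 10: y ≤ w ≤ 4. Hence z + y ≤ 6. But constraint 5 requires z + y ≥ 8, and 8 > 6. Contradiction.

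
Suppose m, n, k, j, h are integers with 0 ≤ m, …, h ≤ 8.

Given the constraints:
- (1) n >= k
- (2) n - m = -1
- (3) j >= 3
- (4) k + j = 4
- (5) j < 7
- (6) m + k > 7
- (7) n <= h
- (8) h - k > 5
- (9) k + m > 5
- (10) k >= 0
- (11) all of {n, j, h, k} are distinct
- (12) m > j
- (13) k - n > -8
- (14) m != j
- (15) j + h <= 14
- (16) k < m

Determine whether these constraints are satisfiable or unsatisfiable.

One satisfying assignment is m = 8, n = 7, k = 0, j = 4, h = 8.
For the less obvious constraints — constraint 2: n - m = -1; constraint 4: k + j = 4 — and the others hold by inspection.

Satisfiable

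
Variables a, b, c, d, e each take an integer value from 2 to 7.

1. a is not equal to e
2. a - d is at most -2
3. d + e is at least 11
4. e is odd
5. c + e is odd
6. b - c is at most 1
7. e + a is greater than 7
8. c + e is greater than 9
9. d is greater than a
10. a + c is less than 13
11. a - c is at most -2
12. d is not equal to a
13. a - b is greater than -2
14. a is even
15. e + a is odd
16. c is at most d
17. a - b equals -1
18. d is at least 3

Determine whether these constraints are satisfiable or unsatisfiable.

Satisfiable

Take a = 4, b = 5, c = 6, d = 6, e = 5. Then constraint 2: a - d = -2; constraint 3: d + e = 11; constraint 6: b - c = -1, and every other listed constraint is also met.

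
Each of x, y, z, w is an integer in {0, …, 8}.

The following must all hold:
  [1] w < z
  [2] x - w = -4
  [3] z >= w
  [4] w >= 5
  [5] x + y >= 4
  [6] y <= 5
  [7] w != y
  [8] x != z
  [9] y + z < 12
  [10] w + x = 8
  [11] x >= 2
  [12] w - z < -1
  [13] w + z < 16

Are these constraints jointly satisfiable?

One satisfying assignment is x = 2, y = 2, z = 8, w = 6.
For the less obvious constraints — constraint 2: x - w = -4; constraint 5: x + y = 4 — and the others hold by inspection.

Satisfiable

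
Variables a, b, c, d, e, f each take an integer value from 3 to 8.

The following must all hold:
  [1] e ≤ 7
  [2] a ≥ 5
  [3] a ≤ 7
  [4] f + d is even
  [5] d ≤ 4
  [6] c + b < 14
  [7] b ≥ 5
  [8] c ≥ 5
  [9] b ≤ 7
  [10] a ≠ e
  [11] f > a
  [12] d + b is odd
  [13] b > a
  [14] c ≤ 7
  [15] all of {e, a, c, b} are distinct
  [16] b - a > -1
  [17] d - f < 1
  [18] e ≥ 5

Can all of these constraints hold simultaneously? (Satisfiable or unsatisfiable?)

Constraints 1, 2, 3, 7, 8, 9, 14, and 18 confine each of e, a, c, b to the 3 values {5, …, 7}.
Constraint 15 requires all 4 of them to be distinct, but only 3 values are available — impossible by the pigeonhole principle.

Unsatisfiable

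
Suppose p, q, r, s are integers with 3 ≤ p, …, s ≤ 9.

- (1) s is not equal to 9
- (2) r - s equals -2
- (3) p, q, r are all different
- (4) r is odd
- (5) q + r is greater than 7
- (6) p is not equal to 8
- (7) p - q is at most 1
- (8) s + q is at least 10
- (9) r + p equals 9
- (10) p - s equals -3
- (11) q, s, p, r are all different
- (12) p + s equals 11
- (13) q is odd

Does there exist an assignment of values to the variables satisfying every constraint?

Try p = 4, q = 3, r = 5, s = 7.
Check constraint 2: r - s = -2; constraint 5: q + r = 8; constraint 7: p - q = 1. The remaining constraints are straightforward to verify.

Satisfiable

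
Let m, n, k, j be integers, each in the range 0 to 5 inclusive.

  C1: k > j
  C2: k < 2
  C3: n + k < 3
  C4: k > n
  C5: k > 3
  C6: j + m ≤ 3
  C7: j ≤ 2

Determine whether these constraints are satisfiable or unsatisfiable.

From constraint 5: k ≥ 4. From constraint 2: k ≤ 1. But 1 < 4, so no value of k works.

Unsatisfiable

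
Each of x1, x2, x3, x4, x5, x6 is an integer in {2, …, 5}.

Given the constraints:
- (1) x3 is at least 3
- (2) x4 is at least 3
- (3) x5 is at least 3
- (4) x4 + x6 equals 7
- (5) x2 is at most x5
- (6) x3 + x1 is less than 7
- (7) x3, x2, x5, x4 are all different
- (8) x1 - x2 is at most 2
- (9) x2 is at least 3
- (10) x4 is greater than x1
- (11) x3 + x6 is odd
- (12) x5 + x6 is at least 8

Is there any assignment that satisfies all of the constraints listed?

Unsatisfiable

Constraints 1, 2, 3, and 9 confine each of x3, x2, x5, x4 to the 3 values {3, …, 5} (the domain already gives each ≤ 5).
Constraint 7 requires all 4 of them to be distinct, but only 3 values are available — impossible by the pigeonhole principle.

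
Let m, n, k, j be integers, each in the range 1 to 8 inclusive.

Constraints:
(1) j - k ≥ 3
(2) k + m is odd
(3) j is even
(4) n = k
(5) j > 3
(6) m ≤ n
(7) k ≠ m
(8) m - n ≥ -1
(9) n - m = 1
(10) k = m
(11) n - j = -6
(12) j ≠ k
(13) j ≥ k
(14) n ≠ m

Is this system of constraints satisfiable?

From constraints 4 and 10, n = k = m, so n = m. But constraint 14 says n ≠ m. Contradiction.

Unsatisfiable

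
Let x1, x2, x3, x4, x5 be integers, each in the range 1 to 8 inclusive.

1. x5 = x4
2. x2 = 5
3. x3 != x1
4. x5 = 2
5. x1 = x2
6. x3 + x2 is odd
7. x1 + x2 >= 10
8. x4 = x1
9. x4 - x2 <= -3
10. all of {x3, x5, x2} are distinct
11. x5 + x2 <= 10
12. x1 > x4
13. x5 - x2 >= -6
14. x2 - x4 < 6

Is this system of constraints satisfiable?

Unsatisfiable

Constraint 4 fixes x5 = 2 and constraint 2 fixes x2 = 5. Constraints 1, 5, and 8 give x5 = x4 = x1 = x2, so x5 = x2. But 2 ≠ 5 — contradiction.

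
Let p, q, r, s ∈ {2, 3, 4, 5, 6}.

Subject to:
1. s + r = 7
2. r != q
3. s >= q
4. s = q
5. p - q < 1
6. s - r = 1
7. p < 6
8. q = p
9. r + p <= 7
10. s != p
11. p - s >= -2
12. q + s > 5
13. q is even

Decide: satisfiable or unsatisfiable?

From constraints 4 and 8, s = q = p, so s = p. But constraint 10 says s ≠ p. Contradiction.

Unsatisfiable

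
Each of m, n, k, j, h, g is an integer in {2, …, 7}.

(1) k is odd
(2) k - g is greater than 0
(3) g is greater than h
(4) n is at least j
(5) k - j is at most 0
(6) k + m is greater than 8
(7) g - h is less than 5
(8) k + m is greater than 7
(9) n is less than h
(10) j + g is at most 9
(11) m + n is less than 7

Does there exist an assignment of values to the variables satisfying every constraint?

Constraints 2, 3, 4, 5, and 9 give g < k, k ≤ j, j ≤ n, n < h, h < g. Chaining: g < k ≤ j ≤ n < h < g, which forces g < g — impossible.

Unsatisfiable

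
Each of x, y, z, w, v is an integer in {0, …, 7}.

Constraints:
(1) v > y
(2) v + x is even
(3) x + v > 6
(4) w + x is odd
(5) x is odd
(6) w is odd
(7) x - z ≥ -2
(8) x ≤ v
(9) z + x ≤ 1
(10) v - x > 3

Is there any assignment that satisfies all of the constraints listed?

Unsatisfiable

Constraint 6 makes w odd and constraint 5 makes x odd, so w + x must be even. Constraint 4 says w + x is odd — contradiction.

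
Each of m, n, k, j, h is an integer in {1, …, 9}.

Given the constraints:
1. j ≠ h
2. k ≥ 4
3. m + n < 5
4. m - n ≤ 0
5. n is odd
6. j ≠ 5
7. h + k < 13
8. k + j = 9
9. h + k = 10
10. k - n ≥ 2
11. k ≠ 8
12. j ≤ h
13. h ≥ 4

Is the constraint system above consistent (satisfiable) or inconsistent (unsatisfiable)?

Setting (m, n, k, j, h) = (1, 1, 5, 4, 5) satisfies everything: constraint 3: m + n = 2; constraint 4: m - n = 0; constraint 7: h + k = 10, and the others follow.

Satisfiable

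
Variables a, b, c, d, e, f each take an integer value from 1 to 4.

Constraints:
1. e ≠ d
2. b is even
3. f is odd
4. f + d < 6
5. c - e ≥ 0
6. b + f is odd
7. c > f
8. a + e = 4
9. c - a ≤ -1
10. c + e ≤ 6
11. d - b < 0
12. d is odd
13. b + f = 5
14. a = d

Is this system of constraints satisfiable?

Satisfiable

Try a = 3, b = 4, c = 2, d = 3, e = 1, f = 1.
Check constraint 4: f + d = 4; constraint 5: c - e = 1; constraint 8: a + e = 4. The remaining constraints are straightforward to verify.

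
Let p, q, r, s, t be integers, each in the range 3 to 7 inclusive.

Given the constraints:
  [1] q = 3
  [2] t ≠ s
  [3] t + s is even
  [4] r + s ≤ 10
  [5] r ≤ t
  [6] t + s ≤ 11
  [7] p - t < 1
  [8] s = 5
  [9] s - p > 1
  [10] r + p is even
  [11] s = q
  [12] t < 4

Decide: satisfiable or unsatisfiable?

Unsatisfiable

Constraint 8 fixes s = 5 and constraint 1 fixes q = 3, but constraint 11 requires s = q. Since 5 ≠ 3, contradiction.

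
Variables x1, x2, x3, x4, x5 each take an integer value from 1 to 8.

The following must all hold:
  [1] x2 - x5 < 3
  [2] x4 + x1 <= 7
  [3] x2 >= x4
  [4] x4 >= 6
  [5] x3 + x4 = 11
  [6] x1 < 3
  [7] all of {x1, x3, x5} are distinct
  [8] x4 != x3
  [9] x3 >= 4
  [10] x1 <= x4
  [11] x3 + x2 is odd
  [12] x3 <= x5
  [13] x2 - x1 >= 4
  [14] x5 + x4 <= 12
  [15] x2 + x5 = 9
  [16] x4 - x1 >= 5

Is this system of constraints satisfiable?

Unsatisfiable

From constraints 3 and 4: x2 ≥ x4 ≥ 6. From constraints 9 and 12: x5 ≥ x3 ≥ 4. Hence x2 + x5 ≥ 10. But constraint 15 requires x2 + x5 = 9, and 9 < 10. Contradiction.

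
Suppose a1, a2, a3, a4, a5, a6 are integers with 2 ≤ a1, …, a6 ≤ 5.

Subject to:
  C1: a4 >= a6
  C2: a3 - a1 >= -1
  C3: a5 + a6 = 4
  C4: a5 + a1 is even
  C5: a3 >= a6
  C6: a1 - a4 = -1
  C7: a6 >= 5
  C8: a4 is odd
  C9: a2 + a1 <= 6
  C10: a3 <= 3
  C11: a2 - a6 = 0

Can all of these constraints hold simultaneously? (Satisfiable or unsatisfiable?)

From constraint 7: a6 ≥ 5. From constraints 5 and 10: a6 ≤ a3 and a3 ≤ 3, so a6 ≤ 3. But 3 < 5, so no value of a6 works.

Unsatisfiable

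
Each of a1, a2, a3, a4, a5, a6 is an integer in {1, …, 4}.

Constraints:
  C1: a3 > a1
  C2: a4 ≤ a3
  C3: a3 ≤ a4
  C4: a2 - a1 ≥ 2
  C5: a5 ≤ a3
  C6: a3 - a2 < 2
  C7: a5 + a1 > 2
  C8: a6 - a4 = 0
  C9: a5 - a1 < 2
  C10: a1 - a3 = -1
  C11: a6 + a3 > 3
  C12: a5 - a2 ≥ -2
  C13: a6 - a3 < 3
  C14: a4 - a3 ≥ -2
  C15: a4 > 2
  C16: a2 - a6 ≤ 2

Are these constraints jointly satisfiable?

The assignment a1 = 2, a2 = 4, a3 = 3, a4 = 3, a5 = 3, a6 = 3 works:
  constraint 4 holds since a2 - a1 = 2.
  constraint 6 holds since a3 - a2 = -1.
The rest check out directly.

Satisfiable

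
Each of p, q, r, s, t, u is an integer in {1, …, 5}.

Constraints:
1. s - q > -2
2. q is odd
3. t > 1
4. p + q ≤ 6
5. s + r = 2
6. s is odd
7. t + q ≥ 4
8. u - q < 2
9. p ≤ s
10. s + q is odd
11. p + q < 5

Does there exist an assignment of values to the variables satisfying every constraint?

Constraint 6 makes s odd and constraint 2 makes q odd, so s + q must be even. Constraint 10 says s + q is odd — contradiction.

Unsatisfiable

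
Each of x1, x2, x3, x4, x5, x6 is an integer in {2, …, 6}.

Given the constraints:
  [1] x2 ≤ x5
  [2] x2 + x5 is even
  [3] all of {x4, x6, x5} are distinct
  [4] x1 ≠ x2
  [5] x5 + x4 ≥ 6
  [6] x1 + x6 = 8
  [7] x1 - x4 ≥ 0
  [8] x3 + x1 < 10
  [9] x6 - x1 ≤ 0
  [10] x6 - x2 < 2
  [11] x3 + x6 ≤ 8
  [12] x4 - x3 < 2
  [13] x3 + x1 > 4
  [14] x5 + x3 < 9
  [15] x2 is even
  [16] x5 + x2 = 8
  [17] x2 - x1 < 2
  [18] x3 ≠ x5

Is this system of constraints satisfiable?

Satisfiable

One satisfying assignment is x1 = 5, x2 = 4, x3 = 2, x4 = 2, x5 = 4, x6 = 3.
For the less obvious constraints — constraint 5: x5 + x4 = 6; constraint 6: x1 + x6 = 8 — and the others hold by inspection.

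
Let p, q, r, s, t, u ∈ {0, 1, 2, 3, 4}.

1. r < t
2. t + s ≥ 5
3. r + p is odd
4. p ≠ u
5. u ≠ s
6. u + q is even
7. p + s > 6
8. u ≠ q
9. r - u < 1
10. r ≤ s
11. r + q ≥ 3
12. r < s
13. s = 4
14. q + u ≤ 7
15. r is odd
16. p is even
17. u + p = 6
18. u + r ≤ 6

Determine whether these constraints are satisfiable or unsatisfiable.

Satisfiable

Setting (p, q, r, s, t, u) = (4, 4, 1, 4, 4, 2) satisfies everything: constraint 2: t + s = 8; constraint 7: p + s = 8, and the others follow.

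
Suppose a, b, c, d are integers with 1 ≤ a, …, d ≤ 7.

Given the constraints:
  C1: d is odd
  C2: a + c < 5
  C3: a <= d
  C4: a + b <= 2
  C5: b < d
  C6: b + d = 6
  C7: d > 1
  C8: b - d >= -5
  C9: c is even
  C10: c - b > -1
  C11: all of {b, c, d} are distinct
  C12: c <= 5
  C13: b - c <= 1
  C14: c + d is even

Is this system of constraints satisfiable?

Constraint 9 makes c even and constraint 1 makes d odd, so c + d must be odd. Constraint 14 says c + d is even — contradiction.

Unsatisfiable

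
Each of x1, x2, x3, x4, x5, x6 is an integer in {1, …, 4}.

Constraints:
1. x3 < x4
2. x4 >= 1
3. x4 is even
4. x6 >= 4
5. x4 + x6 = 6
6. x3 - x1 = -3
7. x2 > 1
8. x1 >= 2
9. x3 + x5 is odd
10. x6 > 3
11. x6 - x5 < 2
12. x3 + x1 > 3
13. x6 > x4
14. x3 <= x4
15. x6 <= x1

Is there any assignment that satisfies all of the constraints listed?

Satisfiable

Try x1 = 4, x2 = 2, x3 = 1, x4 = 2, x5 = 4, x6 = 4.
Check constraint 5: x4 + x6 = 6; constraint 6: x3 - x1 = -3. The remaining constraints are straightforward to verify.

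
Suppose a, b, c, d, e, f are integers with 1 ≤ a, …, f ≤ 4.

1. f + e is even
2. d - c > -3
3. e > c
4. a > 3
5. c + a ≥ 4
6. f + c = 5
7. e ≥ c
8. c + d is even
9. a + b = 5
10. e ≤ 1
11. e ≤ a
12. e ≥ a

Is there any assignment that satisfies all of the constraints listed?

From constraint 4: a ≥ 4. From constraints 10 and 12: a ≤ e and e ≤ 1, so a ≤ 1. But 1 < 4, so no value of a works.

Unsatisfiable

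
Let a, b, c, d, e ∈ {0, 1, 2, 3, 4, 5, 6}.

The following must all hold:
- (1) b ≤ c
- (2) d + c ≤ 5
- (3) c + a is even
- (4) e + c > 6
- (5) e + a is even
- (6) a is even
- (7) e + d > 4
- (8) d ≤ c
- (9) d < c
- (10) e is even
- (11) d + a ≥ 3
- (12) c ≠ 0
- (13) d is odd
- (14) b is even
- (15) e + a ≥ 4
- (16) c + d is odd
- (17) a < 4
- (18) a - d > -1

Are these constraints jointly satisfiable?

Satisfiable

Setting (a, b, c, d, e) = (2, 4, 4, 1, 4) satisfies everything: constraint 2: d + c = 5; constraint 4: e + c = 8, and the others follow.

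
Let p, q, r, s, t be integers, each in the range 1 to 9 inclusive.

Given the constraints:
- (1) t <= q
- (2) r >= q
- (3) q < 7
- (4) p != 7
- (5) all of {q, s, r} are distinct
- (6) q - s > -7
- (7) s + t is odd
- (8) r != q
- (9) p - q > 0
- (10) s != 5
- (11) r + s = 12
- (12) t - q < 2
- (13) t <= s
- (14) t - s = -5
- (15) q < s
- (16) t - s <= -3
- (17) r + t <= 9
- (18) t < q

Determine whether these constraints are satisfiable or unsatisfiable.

Satisfiable

Try p = 5, q = 3, r = 5, s = 7, t = 2.
Check constraint 6: q - s = -4; constraint 9: p - q = 2; constraint 11: r + s = 12. The remaining constraints are straightforward to verify.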